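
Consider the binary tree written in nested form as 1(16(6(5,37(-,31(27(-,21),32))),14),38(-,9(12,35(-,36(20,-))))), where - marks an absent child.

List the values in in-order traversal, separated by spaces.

In-order visits the left subtree, then the node, then the right subtree.
At 1: go left to 16.
  At 16: go left to 6.
    At 6: go left to 5.
      5 is a leaf — visit 5.
    Visit 6.
    At 6: go right to 37.
      At 37: no left child.
      Visit 37.
      At 37: go right to 31.
        At 31: go left to 27.
          At 27: no left child.
          Visit 27.
          At 27: go right to 21.
            21 is a leaf — visit 21.
        Visit 31.
        At 31: go right to 32.
          32 is a leaf — visit 32.
  Visit 16.
  At 16: go right to 14.
    14 is a leaf — visit 14.
Visit 1.
At 1: go right to 38.
  At 38: no left child.
  Visit 38.
  At 38: go right to 9.
    At 9: go left to 12.
      12 is a leaf — visit 12.
    Visit 9.
    At 9: go right to 35.
      At 35: no left child.
      Visit 35.
      At 35: go right to 36.
        At 36: go left to 20.
          20 is a leaf — visit 20.
        Visit 36.
        At 36: no right child.

5 6 37 27 21 31 32 16 14 1 38 12 9 35 20 36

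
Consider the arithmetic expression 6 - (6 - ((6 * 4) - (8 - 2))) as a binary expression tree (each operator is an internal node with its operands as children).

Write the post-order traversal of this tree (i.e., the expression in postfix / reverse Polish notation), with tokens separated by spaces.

Post-order on an expression tree gives postfix notation: for each operator, emit left operand, right operand, then the operator.

6 6 6 4 * 8 2 - - - -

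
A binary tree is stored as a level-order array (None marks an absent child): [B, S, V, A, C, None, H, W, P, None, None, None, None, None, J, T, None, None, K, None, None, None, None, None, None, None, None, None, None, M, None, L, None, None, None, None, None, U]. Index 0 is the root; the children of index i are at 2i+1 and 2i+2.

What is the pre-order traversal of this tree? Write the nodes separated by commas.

Pre-order visits the node, then its left subtree, then its right subtree.
Visit B.
At B: go left to S.
  Visit S.
  At S: go left to A.
    Visit A.
    At A: go left to W.
      Visit W.
      At W: go left to T.
        Visit T.
        At T: go left to L.
          L is a leaf — visit L.
        At T: no right child.
      At W: no right child.
    At A: go right to P.
      Visit P.
      At P: no left child.
      At P: go right to K.
        Visit K.
        At K: go left to U.
          U is a leaf — visit U.
        At K: no right child.
  At S: go right to C.
    C is a leaf — visit C.
At B: go right to V.
  Visit V.
  At V: no left child.
  At V: go right to H.
    Visit H.
    At H: no left child.
    At H: go right to J.
      Visit J.
      At J: go left to M.
        M is a leaf — visit M.
      At J: no right child.

B, S, A, W, T, L, P, K, U, C, V, H, J, M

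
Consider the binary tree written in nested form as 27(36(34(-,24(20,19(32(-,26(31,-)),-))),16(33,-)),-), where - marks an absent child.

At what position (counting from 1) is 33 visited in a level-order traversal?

6

Level-order visits nodes level by level from the root, left to right within each level.
Level 0: 27
Level 1: 36
Level 2: 34, 16
Level 3: 24, 33
Level 4: 20, 19
Level 5: 32
Level 6: 26
Level 7: 31
Full level-order sequence: 27, 36, 34, 16, 24, 33, 20, 19, 32, 26, 31.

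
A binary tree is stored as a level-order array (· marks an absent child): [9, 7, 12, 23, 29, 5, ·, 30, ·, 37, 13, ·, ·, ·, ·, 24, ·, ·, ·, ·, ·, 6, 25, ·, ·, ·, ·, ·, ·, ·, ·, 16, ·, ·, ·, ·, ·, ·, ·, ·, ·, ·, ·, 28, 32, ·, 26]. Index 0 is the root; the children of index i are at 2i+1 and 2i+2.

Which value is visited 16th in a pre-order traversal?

Pre-order visits the node, then its left subtree, then its right subtree.
Visit 9.
At 9: go left to 7.
  Visit 7.
  At 7: go left to 23.
    Visit 23.
    At 23: go left to 30.
      Visit 30.
      At 30: go left to 24.
        Visit 24.
        At 24: go left to 16.
          16 is a leaf — visit 16.
        At 24: no right child.
      At 30: no right child.
    At 23: no right child.
  At 7: go right to 29.
    Visit 29.
    At 29: go left to 37.
      37 is a leaf — visit 37.
    At 29: go right to 13.
      Visit 13.
      At 13: go left to 6.
        Visit 6.
        At 6: go left to 28.
          28 is a leaf — visit 28.
        At 6: go right to 32.
          32 is a leaf — visit 32.
      At 13: go right to 25.
        Visit 25.
        At 25: no left child.
        At 25: go right to 26.
          26 is a leaf — visit 26.
At 9: go right to 12.
  Visit 12.
  At 12: go left to 5.
    5 is a leaf — visit 5.
  At 12: no right child.
Full pre-order sequence: 9, 7, 23, 30, 24, 16, 29, 37, 13, 6, 28, 32, 25, 26, 12, 5.

5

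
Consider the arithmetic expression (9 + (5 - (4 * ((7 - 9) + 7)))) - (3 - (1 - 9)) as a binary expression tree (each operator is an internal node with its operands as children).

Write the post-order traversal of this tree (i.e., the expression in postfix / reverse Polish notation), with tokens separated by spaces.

Post-order on an expression tree gives postfix notation: for each operator, emit left operand, right operand, then the operator.

9 5 4 7 9 - 7 + * - + 3 1 9 - - -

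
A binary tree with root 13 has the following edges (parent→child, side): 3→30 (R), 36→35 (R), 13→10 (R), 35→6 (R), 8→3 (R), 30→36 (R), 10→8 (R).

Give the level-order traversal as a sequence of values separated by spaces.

13 10 8 3 30 36 35 6

Level-order visits nodes level by level from the root, left to right within each level.
Level 0: 13
Level 1: 10
Level 2: 8
Level 3: 3
Level 4: 30
Level 5: 36
Level 6: 35
Level 7: 6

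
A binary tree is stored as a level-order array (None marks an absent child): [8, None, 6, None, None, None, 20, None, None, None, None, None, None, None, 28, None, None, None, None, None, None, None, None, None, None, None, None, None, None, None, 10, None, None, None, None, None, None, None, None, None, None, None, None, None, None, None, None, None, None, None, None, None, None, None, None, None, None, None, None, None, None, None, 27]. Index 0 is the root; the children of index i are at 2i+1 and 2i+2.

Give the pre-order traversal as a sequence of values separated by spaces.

Pre-order visits the node, then its left subtree, then its right subtree.
Visit 8.
At 8: no left child.
At 8: go right to 6.
  Visit 6.
  At 6: no left child.
  At 6: go right to 20.
    Visit 20.
    At 20: no left child.
    At 20: go right to 28.
      Visit 28.
      At 28: no left child.
      At 28: go right to 10.
        Visit 10.
        At 10: no left child.
        At 10: go right to 27.
          27 is a leaf — visit 27.

8 6 20 28 10 27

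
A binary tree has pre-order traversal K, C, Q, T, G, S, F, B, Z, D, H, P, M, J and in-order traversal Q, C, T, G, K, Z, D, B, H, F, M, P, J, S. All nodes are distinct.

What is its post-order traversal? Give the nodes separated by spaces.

Q G T C D Z H B M J P F S K

The first element of pre-order is the root; it splits in-order into left and right subtrees.
Root K: left subtree has 4 nodes {Q, C, T, G}, right has 9 {Z, D, B, H, F, M, P, J, S}.
  Root C: left subtree has 1 node {Q}, right has 2 {T, G}.
    Root T: left subtree has 0 nodes { }, right has 1 {G}.
  Root S: left subtree has 8 nodes {Z, D, B, H, F, M, P, J}, right has 0 { }.
    Root F: left subtree has 4 nodes {Z, D, B, H}, right has 3 {M, P, J}.
      Root B: left subtree has 2 nodes {Z, D}, right has 1 {H}.
        Root Z: left subtree has 0 nodes { }, right has 1 {D}.
      Root P: left subtree has 1 node {M}, right has 1 {J}.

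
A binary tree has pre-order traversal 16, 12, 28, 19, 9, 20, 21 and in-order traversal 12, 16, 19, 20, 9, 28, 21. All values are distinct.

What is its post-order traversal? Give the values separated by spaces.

12 20 9 19 21 28 16

The first element of pre-order is the root; it splits in-order into left and right subtrees.
Root 16: left subtree has 1 node {12}, right has 5 {19, 20, 9, 28, 21}.
  Root 28: left subtree has 3 nodes {19, 20, 9}, right has 1 {21}.
    Root 19: left subtree has 0 nodes { }, right has 2 {20, 9}.
      Root 9: left subtree has 1 node {20}, right has 0 { }.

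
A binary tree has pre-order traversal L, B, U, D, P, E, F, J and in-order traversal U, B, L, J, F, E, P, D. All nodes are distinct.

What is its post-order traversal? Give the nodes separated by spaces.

U B J F E P D L

The first element of pre-order is the root; it splits in-order into left and right subtrees.
Root L: left subtree has 2 nodes {U, B}, right has 5 {J, F, E, P, D}.
  Root B: left subtree has 1 node {U}, right has 0 { }.
  Root D: left subtree has 4 nodes {J, F, E, P}, right has 0 { }.
    Root P: left subtree has 3 nodes {J, F, E}, right has 0 { }.
      Root E: left subtree has 2 nodes {J, F}, right has 0 { }.
        Root F: left subtree has 1 node {J}, right has 0 { }.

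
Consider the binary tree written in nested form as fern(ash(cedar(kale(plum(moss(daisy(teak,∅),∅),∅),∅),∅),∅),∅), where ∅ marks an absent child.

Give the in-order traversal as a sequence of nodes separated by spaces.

In-order visits the left subtree, then the node, then the right subtree.
At fern: go left to ash.
  At ash: go left to cedar.
    At cedar: go left to kale.
      At kale: go left to plum.
        At plum: go left to moss.
          At moss: go left to daisy.
            At daisy: go left to teak.
              teak is a leaf — visit teak.
            Visit daisy.
            At daisy: no right child.
          Visit moss.
          At moss: no right child.
        Visit plum.
        At plum: no right child.
      Visit kale.
      At kale: no right child.
    Visit cedar.
    At cedar: no right child.
  Visit ash.
  At ash: no right child.
Visit fern.
At fern: no right child.

teak daisy moss plum kale cedar ash fern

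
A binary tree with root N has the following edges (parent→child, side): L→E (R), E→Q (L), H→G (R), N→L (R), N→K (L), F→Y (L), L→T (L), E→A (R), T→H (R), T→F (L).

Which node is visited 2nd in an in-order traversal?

In-order visits the left subtree, then the node, then the right subtree.
At N: go left to K.
  K is a leaf — visit K.
Visit N.
At N: go right to L.
  At L: go left to T.
    At T: go left to F.
      At F: go left to Y.
        Y is a leaf — visit Y.
      Visit F.
      At F: no right child.
    Visit T.
    At T: go right to H.
      At H: no left child.
      Visit H.
      At H: go right to G.
        G is a leaf — visit G.
  Visit L.
  At L: go right to E.
    At E: go left to Q.
      Q is a leaf — visit Q.
    Visit E.
    At E: go right to A.
      A is a leaf — visit A.
Full in-order sequence: K, N, Y, F, T, H, G, L, Q, E, A.

N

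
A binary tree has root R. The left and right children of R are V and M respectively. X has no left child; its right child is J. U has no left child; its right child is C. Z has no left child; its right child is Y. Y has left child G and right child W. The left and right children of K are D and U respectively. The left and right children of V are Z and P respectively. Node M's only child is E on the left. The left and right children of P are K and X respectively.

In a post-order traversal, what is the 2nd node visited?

W

Post-order visits the left subtree, then the right subtree, then the node.
At R: go left to V.
  At V: go left to Z.
    At Z: no left child.
    At Z: go right to Y.
      At Y: go left to G.
        G is a leaf — visit G.
      At Y: go right to W.
        W is a leaf — visit W.
      Visit Y.
    Visit Z.
  At V: go right to P.
    At P: go left to K.
      At K: go left to D.
        D is a leaf — visit D.
      At K: go right to U.
        At U: no left child.
        At U: go right to C.
          C is a leaf — visit C.
        Visit U.
      Visit K.
    At P: go right to X.
      At X: no left child.
      At X: go right to J.
        J is a leaf — visit J.
      Visit X.
    Visit P.
  Visit V.
At R: go right to M.
  At M: go left to E.
    E is a leaf — visit E.
  At M: no right child.
  Visit M.
Visit R.
Full post-order sequence: G, W, Y, Z, D, C, U, K, J, X, P, V, E, M, R.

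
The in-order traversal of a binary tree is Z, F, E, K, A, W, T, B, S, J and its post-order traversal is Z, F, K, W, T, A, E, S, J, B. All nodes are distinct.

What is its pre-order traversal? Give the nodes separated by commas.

B, E, F, Z, A, K, T, W, J, S

The last element of post-order is the root; it splits in-order into left and right subtrees.
Root B: left subtree has 7 nodes {Z, F, E, K, A, W, T}, right has 2 {S, J}.
  Root E: left subtree has 2 nodes {Z, F}, right has 4 {K, A, W, T}.
    Root F: left subtree has 1 node {Z}, right has 0 { }.
    Root A: left subtree has 1 node {K}, right has 2 {W, T}.
      Root T: left subtree has 1 node {W}, right has 0 { }.
  Root J: left subtree has 1 node {S}, right has 0 { }.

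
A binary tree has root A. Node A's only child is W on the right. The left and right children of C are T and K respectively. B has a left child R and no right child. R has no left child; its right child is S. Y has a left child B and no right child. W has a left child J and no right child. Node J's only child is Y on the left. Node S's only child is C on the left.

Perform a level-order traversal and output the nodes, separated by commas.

Level-order visits nodes level by level from the root, left to right within each level.
Level 0: A
Level 1: W
Level 2: J
Level 3: Y
Level 4: B
Level 5: R
Level 6: S
Level 7: C
Level 8: T, K

A, W, J, Y, B, R, S, C, T, K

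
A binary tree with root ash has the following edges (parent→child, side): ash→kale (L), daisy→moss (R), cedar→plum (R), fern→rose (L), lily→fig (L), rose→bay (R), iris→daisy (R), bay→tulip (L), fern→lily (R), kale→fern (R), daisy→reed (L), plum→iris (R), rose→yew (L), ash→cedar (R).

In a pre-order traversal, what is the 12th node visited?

iris

Pre-order visits the node, then its left subtree, then its right subtree.
Visit ash.
At ash: go left to kale.
  Visit kale.
  At kale: no left child.
  At kale: go right to fern.
    Visit fern.
    At fern: go left to rose.
      Visit rose.
      At rose: go left to yew.
        yew is a leaf — visit yew.
      At rose: go right to bay.
        Visit bay.
        At bay: go left to tulip.
          tulip is a leaf — visit tulip.
        At bay: no right child.
    At fern: go right to lily.
      Visit lily.
      At lily: go left to fig.
        fig is a leaf — visit fig.
      At lily: no right child.
At ash: go right to cedar.
  Visit cedar.
  At cedar: no left child.
  At cedar: go right to plum.
    Visit plum.
    At plum: no left child.
    At plum: go right to iris.
      Visit iris.
      At iris: no left child.
      At iris: go right to daisy.
        Visit daisy.
        At daisy: go left to reed.
          reed is a leaf — visit reed.
        At daisy: go right to moss.
          moss is a leaf — visit moss.
Full pre-order sequence: ash, kale, fern, rose, yew, bay, tulip, lily, fig, cedar, plum, iris, daisy, reed, moss.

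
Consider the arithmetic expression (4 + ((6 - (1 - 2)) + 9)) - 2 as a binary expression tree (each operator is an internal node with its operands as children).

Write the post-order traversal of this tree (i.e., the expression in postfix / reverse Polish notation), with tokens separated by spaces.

Post-order on an expression tree gives postfix notation: for each operator, emit left operand, right operand, then the operator.

4 6 1 2 - - 9 + + 2 -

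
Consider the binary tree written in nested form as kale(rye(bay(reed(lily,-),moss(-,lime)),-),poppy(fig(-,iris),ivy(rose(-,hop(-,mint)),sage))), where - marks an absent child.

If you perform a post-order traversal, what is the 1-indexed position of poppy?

14

Post-order visits the left subtree, then the right subtree, then the node.
At kale: go left to rye.
  At rye: go left to bay.
    At bay: go left to reed.
      At reed: go left to lily.
        lily is a leaf — visit lily.
      At reed: no right child.
      Visit reed.
    At bay: go right to moss.
      At moss: no left child.
      At moss: go right to lime.
        lime is a leaf — visit lime.
      Visit moss.
    Visit bay.
  At rye: no right child.
  Visit rye.
At kale: go right to poppy.
  At poppy: go left to fig.
    At fig: no left child.
    At fig: go right to iris.
      iris is a leaf — visit iris.
    Visit fig.
  At poppy: go right to ivy.
    At ivy: go left to rose.
      At rose: no left child.
      At rose: go right to hop.
        At hop: no left child.
        At hop: go right to mint.
          mint is a leaf — visit mint.
        Visit hop.
      Visit rose.
    At ivy: go right to sage.
      sage is a leaf — visit sage.
    Visit ivy.
  Visit poppy.
Visit kale.
Full post-order sequence: lily, reed, lime, moss, bay, rye, iris, fig, mint, hop, rose, sage, ivy, poppy, kale.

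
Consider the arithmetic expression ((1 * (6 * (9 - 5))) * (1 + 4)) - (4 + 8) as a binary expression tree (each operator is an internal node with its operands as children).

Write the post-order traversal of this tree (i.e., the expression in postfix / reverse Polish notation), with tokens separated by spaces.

Post-order on an expression tree gives postfix notation: for each operator, emit left operand, right operand, then the operator.

1 6 9 5 - * * 1 4 + * 4 8 + -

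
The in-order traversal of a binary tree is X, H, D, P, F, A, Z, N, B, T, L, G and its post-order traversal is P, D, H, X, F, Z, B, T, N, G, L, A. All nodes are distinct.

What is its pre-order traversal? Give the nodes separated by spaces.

The last element of post-order is the root; it splits in-order into left and right subtrees.
Root A: left subtree has 5 nodes {X, H, D, P, F}, right has 6 {Z, N, B, T, L, G}.
  Root F: left subtree has 4 nodes {X, H, D, P}, right has 0 { }.
    Root X: left subtree has 0 nodes { }, right has 3 {H, D, P}.
      Root H: left subtree has 0 nodes { }, right has 2 {D, P}.
        Root D: left subtree has 0 nodes { }, right has 1 {P}.
  Root L: left subtree has 4 nodes {Z, N, B, T}, right has 1 {G}.
    Root N: left subtree has 1 node {Z}, right has 2 {B, T}.
      Root T: left subtree has 1 node {B}, right has 0 { }.

A F X H D P L N Z T B G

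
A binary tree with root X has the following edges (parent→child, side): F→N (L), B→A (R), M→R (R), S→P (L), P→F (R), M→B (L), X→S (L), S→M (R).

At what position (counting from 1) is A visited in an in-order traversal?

6

In-order visits the left subtree, then the node, then the right subtree.
At X: go left to S.
  At S: go left to P.
    At P: no left child.
    Visit P.
    At P: go right to F.
      At F: go left to N.
        N is a leaf — visit N.
      Visit F.
      At F: no right child.
  Visit S.
  At S: go right to M.
    At M: go left to B.
      At B: no left child.
      Visit B.
      At B: go right to A.
        A is a leaf — visit A.
    Visit M.
    At M: go right to R.
      R is a leaf — visit R.
Visit X.
At X: no right child.
Full in-order sequence: P, N, F, S, B, A, M, R, X.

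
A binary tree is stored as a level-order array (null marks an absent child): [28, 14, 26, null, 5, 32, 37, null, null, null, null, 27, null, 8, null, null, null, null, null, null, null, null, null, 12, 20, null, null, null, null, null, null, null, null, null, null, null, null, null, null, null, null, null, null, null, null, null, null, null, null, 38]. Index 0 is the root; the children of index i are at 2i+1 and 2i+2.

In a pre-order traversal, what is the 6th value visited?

Pre-order visits the node, then its left subtree, then its right subtree.
Visit 28.
At 28: go left to 14.
  Visit 14.
  At 14: no left child.
  At 14: go right to 5.
    5 is a leaf — visit 5.
At 28: go right to 26.
  Visit 26.
  At 26: go left to 32.
    Visit 32.
    At 32: go left to 27.
      Visit 27.
      At 27: go left to 12.
        12 is a leaf — visit 12.
      At 27: go right to 20.
        Visit 20.
        At 20: go left to 38.
          38 is a leaf — visit 38.
        At 20: no right child.
    At 32: no right child.
  At 26: go right to 37.
    Visit 37.
    At 37: go left to 8.
      8 is a leaf — visit 8.
    At 37: no right child.
Full pre-order sequence: 28, 14, 5, 26, 32, 27, 12, 20, 38, 37, 8.

27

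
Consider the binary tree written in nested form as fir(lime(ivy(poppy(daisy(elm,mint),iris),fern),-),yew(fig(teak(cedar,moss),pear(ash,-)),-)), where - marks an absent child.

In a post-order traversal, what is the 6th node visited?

Post-order visits the left subtree, then the right subtree, then the node.
At fir: go left to lime.
  At lime: go left to ivy.
    At ivy: go left to poppy.
      At poppy: go left to daisy.
        At daisy: go left to elm.
          elm is a leaf — visit elm.
        At daisy: go right to mint.
          mint is a leaf — visit mint.
        Visit daisy.
      At poppy: go right to iris.
        iris is a leaf — visit iris.
      Visit poppy.
    At ivy: go right to fern.
      fern is a leaf — visit fern.
    Visit ivy.
  At lime: no right child.
  Visit lime.
At fir: go right to yew.
  At yew: go left to fig.
    At fig: go left to teak.
      At teak: go left to cedar.
        cedar is a leaf — visit cedar.
      At teak: go right to moss.
        moss is a leaf — visit moss.
      Visit teak.
    At fig: go right to pear.
      At pear: go left to ash.
        ash is a leaf — visit ash.
      At pear: no right child.
      Visit pear.
    Visit fig.
  At yew: no right child.
  Visit yew.
Visit fir.
Full post-order sequence: elm, mint, daisy, iris, poppy, fern, ivy, lime, cedar, moss, teak, ash, pear, fig, yew, fir.

fern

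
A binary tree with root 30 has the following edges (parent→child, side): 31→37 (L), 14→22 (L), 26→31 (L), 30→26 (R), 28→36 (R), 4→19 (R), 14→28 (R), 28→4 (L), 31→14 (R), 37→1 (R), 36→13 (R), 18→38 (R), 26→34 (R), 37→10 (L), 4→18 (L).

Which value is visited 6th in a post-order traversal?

18

Post-order visits the left subtree, then the right subtree, then the node.
At 30: no left child.
At 30: go right to 26.
  At 26: go left to 31.
    At 31: go left to 37.
      At 37: go left to 10.
        10 is a leaf — visit 10.
      At 37: go right to 1.
        1 is a leaf — visit 1.
      Visit 37.
    At 31: go right to 14.
      At 14: go left to 22.
        22 is a leaf — visit 22.
      At 14: go right to 28.
        At 28: go left to 4.
          At 4: go left to 18.
            At 18: no left child.
            At 18: go right to 38.
              38 is a leaf — visit 38.
            Visit 18.
          At 4: go right to 19.
            19 is a leaf — visit 19.
          Visit 4.
        At 28: go right to 36.
          At 36: no left child.
          At 36: go right to 13.
            13 is a leaf — visit 13.
          Visit 36.
        Visit 28.
      Visit 14.
    Visit 31.
  At 26: go right to 34.
    34 is a leaf — visit 34.
  Visit 26.
Visit 30.
Full post-order sequence: 10, 1, 37, 22, 38, 18, 19, 4, 13, 36, 28, 14, 31, 34, 26, 30.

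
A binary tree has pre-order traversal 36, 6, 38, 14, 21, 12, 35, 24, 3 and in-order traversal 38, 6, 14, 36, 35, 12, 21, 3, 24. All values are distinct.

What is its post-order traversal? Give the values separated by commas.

The first element of pre-order is the root; it splits in-order into left and right subtrees.
Root 36: left subtree has 3 nodes {38, 6, 14}, right has 5 {35, 12, 21, 3, 24}.
  Root 6: left subtree has 1 node {38}, right has 1 {14}.
  Root 21: left subtree has 2 nodes {35, 12}, right has 2 {3, 24}.
    Root 12: left subtree has 1 node {35}, right has 0 { }.
    Root 24: left subtree has 1 node {3}, right has 0 { }.

38, 14, 6, 35, 12, 3, 24, 21, 36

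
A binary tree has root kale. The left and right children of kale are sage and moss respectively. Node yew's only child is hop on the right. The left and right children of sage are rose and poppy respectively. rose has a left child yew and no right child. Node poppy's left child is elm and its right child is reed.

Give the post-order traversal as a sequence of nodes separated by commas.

Post-order visits the left subtree, then the right subtree, then the node.
At kale: go left to sage.
  At sage: go left to rose.
    At rose: go left to yew.
      At yew: no left child.
      At yew: go right to hop.
        hop is a leaf — visit hop.
      Visit yew.
    At rose: no right child.
    Visit rose.
  At sage: go right to poppy.
    At poppy: go left to elm.
      elm is a leaf — visit elm.
    At poppy: go right to reed.
      reed is a leaf — visit reed.
    Visit poppy.
  Visit sage.
At kale: go right to moss.
  moss is a leaf — visit moss.
Visit kale.

hop, yew, rose, elm, reed, poppy, sage, moss, kale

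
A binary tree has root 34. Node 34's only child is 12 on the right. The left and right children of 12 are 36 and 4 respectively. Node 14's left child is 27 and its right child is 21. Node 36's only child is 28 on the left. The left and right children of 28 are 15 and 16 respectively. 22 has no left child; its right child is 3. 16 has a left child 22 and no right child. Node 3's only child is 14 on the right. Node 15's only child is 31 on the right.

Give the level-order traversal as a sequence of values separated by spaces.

34 12 36 4 28 15 16 31 22 3 14 27 21

Level-order visits nodes level by level from the root, left to right within each level.
Level 0: 34
Level 1: 12
Level 2: 36, 4
Level 3: 28
Level 4: 15, 16
Level 5: 31, 22
Level 6: 3
Level 7: 14
Level 8: 27, 21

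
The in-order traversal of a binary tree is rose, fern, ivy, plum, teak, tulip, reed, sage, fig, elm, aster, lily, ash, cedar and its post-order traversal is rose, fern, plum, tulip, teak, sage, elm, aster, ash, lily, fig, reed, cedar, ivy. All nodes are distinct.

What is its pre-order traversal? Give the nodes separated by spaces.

ivy fern rose cedar reed teak plum tulip fig sage lily aster elm ash

The last element of post-order is the root; it splits in-order into left and right subtrees.
Root ivy: left subtree has 2 nodes {rose, fern}, right has 11 {plum, teak, tulip, reed, sage, fig, elm, aster, lily, ash, cedar}.
  Root fern: left subtree has 1 node {rose}, right has 0 { }.
  Root cedar: left subtree has 10 nodes {plum, teak, tulip, reed, sage, fig, elm, aster, lily, ash}, right has 0 { }.
    Root reed: left subtree has 3 nodes {plum, teak, tulip}, right has 6 {sage, fig, elm, aster, lily, ash}.
      Root teak: left subtree has 1 node {plum}, right has 1 {tulip}.
      Root fig: left subtree has 1 node {sage}, right has 4 {elm, aster, lily, ash}.
        Root lily: left subtree has 2 nodes {elm, aster}, right has 1 {ash}.
          Root aster: left subtree has 1 node {elm}, right has 0 { }.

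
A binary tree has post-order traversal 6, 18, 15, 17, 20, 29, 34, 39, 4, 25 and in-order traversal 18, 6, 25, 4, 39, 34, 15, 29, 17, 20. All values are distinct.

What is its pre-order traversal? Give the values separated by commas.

25, 18, 6, 4, 39, 34, 29, 15, 20, 17

The last element of post-order is the root; it splits in-order into left and right subtrees.
Root 25: left subtree has 2 nodes {18, 6}, right has 7 {4, 39, 34, 15, 29, 17, 20}.
  Root 18: left subtree has 0 nodes { }, right has 1 {6}.
  Root 4: left subtree has 0 nodes { }, right has 6 {39, 34, 15, 29, 17, 20}.
    Root 39: left subtree has 0 nodes { }, right has 5 {34, 15, 29, 17, 20}.
      Root 34: left subtree has 0 nodes { }, right has 4 {15, 29, 17, 20}.
        Root 29: left subtree has 1 node {15}, right has 2 {17, 20}.
          Root 20: left subtree has 1 node {17}, right has 0 { }.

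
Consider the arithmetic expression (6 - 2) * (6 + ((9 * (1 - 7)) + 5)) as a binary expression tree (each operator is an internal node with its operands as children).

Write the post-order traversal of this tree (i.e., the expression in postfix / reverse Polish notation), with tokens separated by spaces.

6 2 - 6 9 1 7 - * 5 + + *

Post-order on an expression tree gives postfix notation: for each operator, emit left operand, right operand, then the operator.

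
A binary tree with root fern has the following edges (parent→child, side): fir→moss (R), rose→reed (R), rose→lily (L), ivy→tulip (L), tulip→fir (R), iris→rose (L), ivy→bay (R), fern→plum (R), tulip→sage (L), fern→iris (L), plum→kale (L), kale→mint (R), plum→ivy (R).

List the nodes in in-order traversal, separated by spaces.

lily rose reed iris fern kale mint plum sage tulip fir moss ivy bay

In-order visits the left subtree, then the node, then the right subtree.
At fern: go left to iris.
  At iris: go left to rose.
    At rose: go left to lily.
      lily is a leaf — visit lily.
    Visit rose.
    At rose: go right to reed.
      reed is a leaf — visit reed.
  Visit iris.
  At iris: no right child.
Visit fern.
At fern: go right to plum.
  At plum: go left to kale.
    At kale: no left child.
    Visit kale.
    At kale: go right to mint.
      mint is a leaf — visit mint.
  Visit plum.
  At plum: go right to ivy.
    At ivy: go left to tulip.
      At tulip: go left to sage.
        sage is a leaf — visit sage.
      Visit tulip.
      At tulip: go right to fir.
        At fir: no left child.
        Visit fir.
        At fir: go right to moss.
          moss is a leaf — visit moss.
    Visit ivy.
    At ivy: go right to bay.
      bay is a leaf — visit bay.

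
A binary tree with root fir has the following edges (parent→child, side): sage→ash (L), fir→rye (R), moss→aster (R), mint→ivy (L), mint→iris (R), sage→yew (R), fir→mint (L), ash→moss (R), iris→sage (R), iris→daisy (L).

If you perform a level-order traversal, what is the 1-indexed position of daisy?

6

Level-order visits nodes level by level from the root, left to right within each level.
Level 0: fir
Level 1: mint, rye
Level 2: ivy, iris
Level 3: daisy, sage
Level 4: ash, yew
Level 5: moss
Level 6: aster
Full level-order sequence: fir, mint, rye, ivy, iris, daisy, sage, ash, yew, moss, aster.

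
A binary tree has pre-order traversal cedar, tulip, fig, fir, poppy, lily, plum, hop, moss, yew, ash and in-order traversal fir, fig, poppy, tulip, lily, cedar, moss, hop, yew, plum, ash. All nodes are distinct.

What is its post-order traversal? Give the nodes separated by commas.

The first element of pre-order is the root; it splits in-order into left and right subtrees.
Root cedar: left subtree has 5 nodes {fir, fig, poppy, tulip, lily}, right has 5 {moss, hop, yew, plum, ash}.
  Root tulip: left subtree has 3 nodes {fir, fig, poppy}, right has 1 {lily}.
    Root fig: left subtree has 1 node {fir}, right has 1 {poppy}.
  Root plum: left subtree has 3 nodes {moss, hop, yew}, right has 1 {ash}.
    Root hop: left subtree has 1 node {moss}, right has 1 {yew}.

fir, poppy, fig, lily, tulip, moss, yew, hop, ash, plum, cedar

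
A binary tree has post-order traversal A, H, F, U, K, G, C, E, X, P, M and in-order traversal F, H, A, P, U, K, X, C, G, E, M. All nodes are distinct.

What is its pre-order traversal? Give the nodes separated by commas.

The last element of post-order is the root; it splits in-order into left and right subtrees.
Root M: left subtree has 10 nodes {F, H, A, P, U, K, X, C, G, E}, right has 0 { }.
  Root P: left subtree has 3 nodes {F, H, A}, right has 6 {U, K, X, C, G, E}.
    Root F: left subtree has 0 nodes { }, right has 2 {H, A}.
      Root H: left subtree has 0 nodes { }, right has 1 {A}.
    Root X: left subtree has 2 nodes {U, K}, right has 3 {C, G, E}.
      Root K: left subtree has 1 node {U}, right has 0 { }.
      Root E: left subtree has 2 nodes {C, G}, right has 0 { }.
        Root C: left subtree has 0 nodes { }, right has 1 {G}.

M, P, F, H, A, X, K, U, E, C, G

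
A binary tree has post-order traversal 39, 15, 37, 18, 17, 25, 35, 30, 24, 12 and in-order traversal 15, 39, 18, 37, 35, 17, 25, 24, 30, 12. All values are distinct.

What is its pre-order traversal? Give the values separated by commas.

12, 24, 35, 18, 15, 39, 37, 25, 17, 30

The last element of post-order is the root; it splits in-order into left and right subtrees.
Root 12: left subtree has 9 nodes {15, 39, 18, 37, 35, 17, 25, 24, 30}, right has 0 { }.
  Root 24: left subtree has 7 nodes {15, 39, 18, 37, 35, 17, 25}, right has 1 {30}.
    Root 35: left subtree has 4 nodes {15, 39, 18, 37}, right has 2 {17, 25}.
      Root 18: left subtree has 2 nodes {15, 39}, right has 1 {37}.
        Root 15: left subtree has 0 nodes { }, right has 1 {39}.
      Root 25: left subtree has 1 node {17}, right has 0 { }.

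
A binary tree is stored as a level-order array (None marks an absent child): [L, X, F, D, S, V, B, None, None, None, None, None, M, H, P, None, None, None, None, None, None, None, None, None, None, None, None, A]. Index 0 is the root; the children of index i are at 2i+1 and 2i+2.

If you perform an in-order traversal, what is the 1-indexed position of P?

In-order visits the left subtree, then the node, then the right subtree.
At L: go left to X.
  At X: go left to D.
    D is a leaf — visit D.
  Visit X.
  At X: go right to S.
    S is a leaf — visit S.
Visit L.
At L: go right to F.
  At F: go left to V.
    At V: no left child.
    Visit V.
    At V: go right to M.
      M is a leaf — visit M.
  Visit F.
  At F: go right to B.
    At B: go left to H.
      At H: go left to A.
        A is a leaf — visit A.
      Visit H.
      At H: no right child.
    Visit B.
    At B: go right to P.
      P is a leaf — visit P.
Full in-order sequence: D, X, S, L, V, M, F, A, H, B, P.

11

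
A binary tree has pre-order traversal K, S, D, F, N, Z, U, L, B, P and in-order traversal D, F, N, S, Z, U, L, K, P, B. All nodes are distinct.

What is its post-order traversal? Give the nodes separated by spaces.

The first element of pre-order is the root; it splits in-order into left and right subtrees.
Root K: left subtree has 7 nodes {D, F, N, S, Z, U, L}, right has 2 {P, B}.
  Root S: left subtree has 3 nodes {D, F, N}, right has 3 {Z, U, L}.
    Root D: left subtree has 0 nodes { }, right has 2 {F, N}.
      Root F: left subtree has 0 nodes { }, right has 1 {N}.
    Root Z: left subtree has 0 nodes { }, right has 2 {U, L}.
      Root U: left subtree has 0 nodes { }, right has 1 {L}.
  Root B: left subtree has 1 node {P}, right has 0 { }.

N F D L U Z S P B K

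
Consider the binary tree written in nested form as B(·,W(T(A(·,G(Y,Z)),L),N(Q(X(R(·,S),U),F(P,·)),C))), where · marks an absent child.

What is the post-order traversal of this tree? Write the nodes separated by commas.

Post-order visits the left subtree, then the right subtree, then the node.
At B: no left child.
At B: go right to W.
  At W: go left to T.
    At T: go left to A.
      At A: no left child.
      At A: go right to G.
        At G: go left to Y.
          Y is a leaf — visit Y.
        At G: go right to Z.
          Z is a leaf — visit Z.
        Visit G.
      Visit A.
    At T: go right to L.
      L is a leaf — visit L.
    Visit T.
  At W: go right to N.
    At N: go left to Q.
      At Q: go left to X.
        At X: go left to R.
          At R: no left child.
          At R: go right to S.
            S is a leaf — visit S.
          Visit R.
        At X: go right to U.
          U is a leaf — visit U.
        Visit X.
      At Q: go right to F.
        At F: go left to P.
          P is a leaf — visit P.
        At F: no right child.
        Visit F.
      Visit Q.
    At N: go right to C.
      C is a leaf — visit C.
    Visit N.
  Visit W.
Visit B.

Y, Z, G, A, L, T, S, R, U, X, P, F, Q, C, N, W, B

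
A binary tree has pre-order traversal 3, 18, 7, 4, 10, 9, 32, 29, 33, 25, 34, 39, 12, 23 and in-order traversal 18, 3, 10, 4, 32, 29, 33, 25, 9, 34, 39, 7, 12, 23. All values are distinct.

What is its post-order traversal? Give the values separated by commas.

18, 10, 25, 33, 29, 32, 39, 34, 9, 4, 23, 12, 7, 3

The first element of pre-order is the root; it splits in-order into left and right subtrees.
Root 3: left subtree has 1 node {18}, right has 12 {10, 4, 32, 29, 33, 25, 9, 34, 39, 7, 12, 23}.
  Root 7: left subtree has 9 nodes {10, 4, 32, 29, 33, 25, 9, 34, 39}, right has 2 {12, 23}.
    Root 4: left subtree has 1 node {10}, right has 7 {32, 29, 33, 25, 9, 34, 39}.
      Root 9: left subtree has 4 nodes {32, 29, 33, 25}, right has 2 {34, 39}.
        Root 32: left subtree has 0 nodes { }, right has 3 {29, 33, 25}.
          Root 29: left subtree has 0 nodes { }, right has 2 {33, 25}.
            Root 33: left subtree has 0 nodes { }, right has 1 {25}.
        Root 34: left subtree has 0 nodes { }, right has 1 {39}.
    Root 12: left subtree has 0 nodes { }, right has 1 {23}.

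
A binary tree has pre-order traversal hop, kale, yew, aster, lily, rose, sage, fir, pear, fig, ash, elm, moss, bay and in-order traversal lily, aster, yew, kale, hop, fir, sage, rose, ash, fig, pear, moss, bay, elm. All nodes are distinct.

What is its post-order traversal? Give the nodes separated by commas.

The first element of pre-order is the root; it splits in-order into left and right subtrees.
Root hop: left subtree has 4 nodes {lily, aster, yew, kale}, right has 9 {fir, sage, rose, ash, fig, pear, moss, bay, elm}.
  Root kale: left subtree has 3 nodes {lily, aster, yew}, right has 0 { }.
    Root yew: left subtree has 2 nodes {lily, aster}, right has 0 { }.
      Root aster: left subtree has 1 node {lily}, right has 0 { }.
  Root rose: left subtree has 2 nodes {fir, sage}, right has 6 {ash, fig, pear, moss, bay, elm}.
    Root sage: left subtree has 1 node {fir}, right has 0 { }.
    Root pear: left subtree has 2 nodes {ash, fig}, right has 3 {moss, bay, elm}.
      Root fig: left subtree has 1 node {ash}, right has 0 { }.
      Root elm: left subtree has 2 nodes {moss, bay}, right has 0 { }.
        Root moss: left subtree has 0 nodes { }, right has 1 {bay}.

lily, aster, yew, kale, fir, sage, ash, fig, bay, moss, elm, pear, rose, hop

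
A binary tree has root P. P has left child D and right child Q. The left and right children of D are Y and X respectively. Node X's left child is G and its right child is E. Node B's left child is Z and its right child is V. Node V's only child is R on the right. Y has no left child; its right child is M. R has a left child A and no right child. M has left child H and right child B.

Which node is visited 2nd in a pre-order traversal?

Pre-order visits the node, then its left subtree, then its right subtree.
Visit P.
At P: go left to D.
  Visit D.
  At D: go left to Y.
    Visit Y.
    At Y: no left child.
    At Y: go right to M.
      Visit M.
      At M: go left to H.
        H is a leaf — visit H.
      At M: go right to B.
        Visit B.
        At B: go left to Z.
          Z is a leaf — visit Z.
        At B: go right to V.
          Visit V.
          At V: no left child.
          At V: go right to R.
            Visit R.
            At R: go left to A.
              A is a leaf — visit A.
            At R: no right child.
  At D: go right to X.
    Visit X.
    At X: go left to G.
      G is a leaf — visit G.
    At X: go right to E.
      E is a leaf — visit E.
At P: go right to Q.
  Q is a leaf — visit Q.
Full pre-order sequence: P, D, Y, M, H, B, Z, V, R, A, X, G, E, Q.

D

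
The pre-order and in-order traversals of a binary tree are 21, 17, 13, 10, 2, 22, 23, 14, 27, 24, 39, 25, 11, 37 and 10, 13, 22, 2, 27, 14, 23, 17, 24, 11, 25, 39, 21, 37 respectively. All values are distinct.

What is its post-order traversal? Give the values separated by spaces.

10 22 27 14 23 2 13 11 25 39 24 17 37 21

The first element of pre-order is the root; it splits in-order into left and right subtrees.
Root 21: left subtree has 12 nodes {10, 13, 22, 2, 27, 14, 23, 17, 24, 11, 25, 39}, right has 1 {37}.
  Root 17: left subtree has 7 nodes {10, 13, 22, 2, 27, 14, 23}, right has 4 {24, 11, 25, 39}.
    Root 13: left subtree has 1 node {10}, right has 5 {22, 2, 27, 14, 23}.
      Root 2: left subtree has 1 node {22}, right has 3 {27, 14, 23}.
        Root 23: left subtree has 2 nodes {27, 14}, right has 0 { }.
          Root 14: left subtree has 1 node {27}, right has 0 { }.
    Root 24: left subtree has 0 nodes { }, right has 3 {11, 25, 39}.
      Root 39: left subtree has 2 nodes {11, 25}, right has 0 { }.
        Root 25: left subtree has 1 node {11}, right has 0 { }.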